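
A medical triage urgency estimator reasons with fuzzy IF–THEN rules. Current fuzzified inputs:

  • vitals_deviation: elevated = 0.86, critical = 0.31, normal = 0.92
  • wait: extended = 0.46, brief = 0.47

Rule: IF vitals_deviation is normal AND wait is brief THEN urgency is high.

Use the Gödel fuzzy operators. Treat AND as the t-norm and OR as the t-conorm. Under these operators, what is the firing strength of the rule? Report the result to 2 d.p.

0.47

firing strength: normal=0.92, brief=0.47; AND[min(a, b)] → w = 0.47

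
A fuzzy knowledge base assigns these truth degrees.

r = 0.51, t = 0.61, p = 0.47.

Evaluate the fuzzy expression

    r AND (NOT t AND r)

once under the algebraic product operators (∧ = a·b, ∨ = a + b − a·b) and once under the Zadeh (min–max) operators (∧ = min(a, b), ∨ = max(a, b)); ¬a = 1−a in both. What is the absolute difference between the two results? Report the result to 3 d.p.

0.289

Under algebraic product:
  NOT t = 1 − 0.6100 = 0.3900
  NOT t AND r = a·b on (0.3900, 0.5100) = 0.1989
  r AND (NOT t AND r) = a·b on (0.5100, 0.1989) = 0.1014
  → value = 0.1014
Under Zadeh (min–max):
  NOT t = 1 − 0.61 = 0.39
  NOT t AND r = min(a, b) on (0.39, 0.51) = 0.39
  r AND (NOT t AND r) = min(a, b) on (0.51, 0.39) = 0.39
  → value = 0.3900
|0.1014 − 0.3900| = 0.289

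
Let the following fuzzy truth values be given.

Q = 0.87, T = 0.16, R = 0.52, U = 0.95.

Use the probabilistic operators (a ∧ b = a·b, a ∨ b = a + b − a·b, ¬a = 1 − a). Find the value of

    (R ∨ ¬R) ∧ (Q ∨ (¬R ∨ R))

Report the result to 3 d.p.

0.726

¬R = 1 − 0.5200 = 0.4800
R ∨ ¬R = a + b − a·b on (0.5200, 0.4800) = 0.7504
¬R = 1 − 0.5200 = 0.4800
¬R ∨ R = a + b − a·b on (0.4800, 0.5200) = 0.7504
Q ∨ (¬R ∨ R) = a + b − a·b on (0.8700, 0.7504) = 0.9676
(R ∨ ¬R) ∧ (Q ∨ (¬R ∨ R)) = a·b on (0.7504, 0.9676) = 0.7261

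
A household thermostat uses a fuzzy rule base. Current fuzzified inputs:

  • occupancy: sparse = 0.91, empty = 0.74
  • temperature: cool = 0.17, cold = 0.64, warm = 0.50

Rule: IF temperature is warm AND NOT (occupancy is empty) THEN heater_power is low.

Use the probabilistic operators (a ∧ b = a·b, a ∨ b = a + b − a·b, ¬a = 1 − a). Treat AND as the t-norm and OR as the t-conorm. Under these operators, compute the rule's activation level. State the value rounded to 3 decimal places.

0.130

firing strength: warm=0.50, ¬empty=1−0.74=0.26; AND[a·b] → w = 0.1300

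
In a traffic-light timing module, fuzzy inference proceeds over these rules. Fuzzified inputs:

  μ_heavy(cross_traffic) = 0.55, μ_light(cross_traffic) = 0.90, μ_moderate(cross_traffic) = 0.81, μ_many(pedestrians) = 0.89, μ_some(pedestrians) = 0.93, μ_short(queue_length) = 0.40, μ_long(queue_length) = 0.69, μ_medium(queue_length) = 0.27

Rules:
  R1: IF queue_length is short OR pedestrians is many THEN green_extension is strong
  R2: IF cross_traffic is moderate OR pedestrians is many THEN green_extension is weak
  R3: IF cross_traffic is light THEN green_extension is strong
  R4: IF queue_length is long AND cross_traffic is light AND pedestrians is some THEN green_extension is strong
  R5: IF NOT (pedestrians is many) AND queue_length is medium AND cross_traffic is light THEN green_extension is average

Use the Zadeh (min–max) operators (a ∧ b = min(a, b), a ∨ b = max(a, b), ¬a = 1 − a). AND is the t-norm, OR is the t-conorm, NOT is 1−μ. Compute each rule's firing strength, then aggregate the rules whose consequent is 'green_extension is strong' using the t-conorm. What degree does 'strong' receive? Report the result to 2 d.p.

0.90

R1: short=0.40, many=0.89; OR[max(a, b)] → w = 0.89
R2: moderate=0.81, many=0.89; OR[max(a, b)] → w = 0.89
R3: light=0.90 → w = 0.90
R4: long=0.69, light=0.90, some=0.93; AND[min(a, b)] → w = 0.69
R5: ¬many=1−0.89=0.11, medium=0.27, light=0.90; AND[min(a, b)] → w = 0.11
Rules with consequent 'strong': {R1, R3, R4} → strengths 0.89, 0.90, 0.69
Aggregate via t-conorm [max(a, b)]: 0.90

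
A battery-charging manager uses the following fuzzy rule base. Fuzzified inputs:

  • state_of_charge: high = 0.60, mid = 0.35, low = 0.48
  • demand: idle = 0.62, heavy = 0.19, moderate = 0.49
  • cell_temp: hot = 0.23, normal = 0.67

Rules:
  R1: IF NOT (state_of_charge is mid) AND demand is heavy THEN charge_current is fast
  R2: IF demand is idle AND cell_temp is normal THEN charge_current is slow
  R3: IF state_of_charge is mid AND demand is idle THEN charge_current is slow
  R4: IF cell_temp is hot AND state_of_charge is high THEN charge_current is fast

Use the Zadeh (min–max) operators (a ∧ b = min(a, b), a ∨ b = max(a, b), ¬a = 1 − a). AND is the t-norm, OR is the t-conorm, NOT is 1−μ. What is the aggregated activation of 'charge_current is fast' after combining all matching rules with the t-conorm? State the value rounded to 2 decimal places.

R1: ¬mid=1−0.35=0.65, heavy=0.19; AND[min(a, b)] → w = 0.19
R2: idle=0.62, normal=0.67; AND[min(a, b)] → w = 0.62
R3: mid=0.35, idle=0.62; AND[min(a, b)] → w = 0.35
R4: hot=0.23, high=0.60; AND[min(a, b)] → w = 0.23
Rules with consequent 'fast': {R1, R4} → strengths 0.19, 0.23
Aggregate via t-conorm [max(a, b)]: 0.23

0.23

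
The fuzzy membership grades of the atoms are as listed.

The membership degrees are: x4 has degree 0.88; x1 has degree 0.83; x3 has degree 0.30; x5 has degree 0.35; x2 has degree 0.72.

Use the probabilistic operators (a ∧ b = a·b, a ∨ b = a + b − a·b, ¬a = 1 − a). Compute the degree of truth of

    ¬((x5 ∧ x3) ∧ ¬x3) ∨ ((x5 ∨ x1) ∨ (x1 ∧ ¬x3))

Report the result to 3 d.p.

x5 ∧ x3 = a·b on (0.3500, 0.3000) = 0.1050
¬x3 = 1 − 0.3000 = 0.7000
(x5 ∧ x3) ∧ ¬x3 = a·b on (0.1050, 0.7000) = 0.0735
¬((x5 ∧ x3) ∧ ¬x3) = 1 − 0.0735 = 0.9265
x5 ∨ x1 = a + b − a·b on (0.3500, 0.8300) = 0.8895
¬x3 = 1 − 0.3000 = 0.7000
x1 ∧ ¬x3 = a·b on (0.8300, 0.7000) = 0.5810
(x5 ∨ x1) ∨ (x1 ∧ ¬x3) = a + b − a·b on (0.8895, 0.5810) = 0.9537
¬((x5 ∧ x3) ∧ ¬x3) ∨ ((x5 ∨ x1) ∨ (x1 ∧ ¬x3)) = a + b − a·b on (0.9265, 0.9537) = 0.9966

0.997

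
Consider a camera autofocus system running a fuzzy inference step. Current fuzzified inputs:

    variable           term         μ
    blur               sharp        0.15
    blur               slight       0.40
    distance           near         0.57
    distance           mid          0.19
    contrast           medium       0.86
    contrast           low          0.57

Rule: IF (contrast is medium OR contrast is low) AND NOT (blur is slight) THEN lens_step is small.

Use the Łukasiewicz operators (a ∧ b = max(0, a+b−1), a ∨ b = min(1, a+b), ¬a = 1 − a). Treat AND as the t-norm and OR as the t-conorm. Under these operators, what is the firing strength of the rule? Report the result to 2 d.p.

firing strength: (medium=0.86 OR low=0.57) = 1.00; AND[max(0, a+b−1)] with ¬slight=1−0.40=0.60 → w = 0.60

0.60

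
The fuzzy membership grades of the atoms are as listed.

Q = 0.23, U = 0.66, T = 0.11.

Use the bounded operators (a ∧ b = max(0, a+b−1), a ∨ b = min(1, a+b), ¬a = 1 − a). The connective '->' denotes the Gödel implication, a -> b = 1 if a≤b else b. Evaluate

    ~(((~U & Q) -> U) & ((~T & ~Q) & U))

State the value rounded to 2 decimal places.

~U = 1 − 0.66 = 0.34
~U & Q = max(0, a+b−1) on (0.34, 0.23) = 0.00
(~U & Q) -> U  [Gödel: 1 if a≤b else b] with a=0.00, b=0.66 → 1.00
~T = 1 − 0.11 = 0.89
~Q = 1 − 0.23 = 0.77
~T & ~Q = max(0, a+b−1) on (0.89, 0.77) = 0.66
(~T & ~Q) & U = max(0, a+b−1) on (0.66, 0.66) = 0.32
((~U & Q) -> U) & ((~T & ~Q) & U) = max(0, a+b−1) on (1.00, 0.32) = 0.32
~(((~U & Q) -> U) & ((~T & ~Q) & U)) = 1 − 0.32 = 0.68

0.68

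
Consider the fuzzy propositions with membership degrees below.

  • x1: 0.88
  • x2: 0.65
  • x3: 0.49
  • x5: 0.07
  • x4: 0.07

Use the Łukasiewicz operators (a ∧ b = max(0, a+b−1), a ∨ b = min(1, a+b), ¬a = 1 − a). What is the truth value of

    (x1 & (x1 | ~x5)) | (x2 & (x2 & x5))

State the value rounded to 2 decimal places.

0.88

~x5 = 1 − 0.07 = 0.93
x1 | ~x5 = min(1, a+b) on (0.88, 0.93) = 1.00
x1 & (x1 | ~x5) = max(0, a+b−1) on (0.88, 1.00) = 0.88
x2 & x5 = max(0, a+b−1) on (0.65, 0.07) = 0.00
x2 & (x2 & x5) = max(0, a+b−1) on (0.65, 0.00) = 0.00
(x1 & (x1 | ~x5)) | (x2 & (x2 & x5)) = min(1, a+b) on (0.88, 0.00) = 0.88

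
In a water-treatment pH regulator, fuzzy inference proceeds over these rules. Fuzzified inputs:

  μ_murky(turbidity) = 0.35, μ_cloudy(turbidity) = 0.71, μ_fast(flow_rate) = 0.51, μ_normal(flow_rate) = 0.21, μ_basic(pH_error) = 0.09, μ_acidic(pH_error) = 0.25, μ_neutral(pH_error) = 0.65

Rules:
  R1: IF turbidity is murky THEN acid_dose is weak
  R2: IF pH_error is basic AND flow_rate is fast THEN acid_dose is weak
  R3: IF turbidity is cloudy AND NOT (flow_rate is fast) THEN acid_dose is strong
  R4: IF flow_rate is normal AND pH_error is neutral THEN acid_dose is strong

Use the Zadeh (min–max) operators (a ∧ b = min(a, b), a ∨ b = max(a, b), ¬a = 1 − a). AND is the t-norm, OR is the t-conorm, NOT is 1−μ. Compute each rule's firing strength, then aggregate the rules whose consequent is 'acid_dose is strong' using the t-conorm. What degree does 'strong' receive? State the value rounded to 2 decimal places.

0.49

R1: murky=0.35 → w = 0.35
R2: basic=0.09, fast=0.51; AND[min(a, b)] → w = 0.09
R3: cloudy=0.71, ¬fast=1−0.51=0.49; AND[min(a, b)] → w = 0.49
R4: normal=0.21, neutral=0.65; AND[min(a, b)] → w = 0.21
Rules with consequent 'strong': {R3, R4} → strengths 0.49, 0.21
Aggregate via t-conorm [max(a, b)]: 0.49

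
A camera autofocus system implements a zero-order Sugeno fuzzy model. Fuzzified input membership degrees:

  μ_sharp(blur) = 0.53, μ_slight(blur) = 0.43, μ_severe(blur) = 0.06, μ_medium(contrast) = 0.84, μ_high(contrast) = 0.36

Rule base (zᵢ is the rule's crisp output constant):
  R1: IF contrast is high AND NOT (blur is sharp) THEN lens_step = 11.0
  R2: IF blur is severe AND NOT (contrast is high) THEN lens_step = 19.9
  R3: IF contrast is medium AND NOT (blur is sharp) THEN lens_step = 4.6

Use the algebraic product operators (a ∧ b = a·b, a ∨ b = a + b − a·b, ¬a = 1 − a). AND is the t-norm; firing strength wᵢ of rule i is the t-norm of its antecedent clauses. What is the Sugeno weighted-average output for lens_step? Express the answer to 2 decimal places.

7.37

R1 (z=11.0): high=0.36, ¬sharp=1−0.53=0.47; AND[a·b] → w = 0.1692
R2 (z=19.9): severe=0.06, ¬high=1−0.36=0.64; AND[a·b] → w = 0.0384
R3 (z=4.6): medium=0.84, ¬sharp=1−0.53=0.47; AND[a·b] → w = 0.3948
Weighted average = (0.1692·11.0 + 0.0384·19.9 + 0.3948·4.6) / (0.1692 + 0.0384 + 0.3948)
  = 4.4414 / 0.6024 = 7.37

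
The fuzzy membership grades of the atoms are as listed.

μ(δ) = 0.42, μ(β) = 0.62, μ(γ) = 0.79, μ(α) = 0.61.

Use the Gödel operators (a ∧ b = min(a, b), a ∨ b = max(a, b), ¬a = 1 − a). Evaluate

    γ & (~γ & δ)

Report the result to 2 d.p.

0.21

~γ = 1 − 0.79 = 0.21
~γ & δ = min(a, b) on (0.21, 0.42) = 0.21
γ & (~γ & δ) = min(a, b) on (0.79, 0.21) = 0.21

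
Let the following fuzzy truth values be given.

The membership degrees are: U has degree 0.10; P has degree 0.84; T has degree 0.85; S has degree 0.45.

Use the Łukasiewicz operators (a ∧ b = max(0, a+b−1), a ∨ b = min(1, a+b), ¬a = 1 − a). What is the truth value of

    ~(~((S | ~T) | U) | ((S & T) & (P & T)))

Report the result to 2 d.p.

~T = 1 − 0.85 = 0.15
S | ~T = min(1, a+b) on (0.45, 0.15) = 0.60
(S | ~T) | U = min(1, a+b) on (0.60, 0.10) = 0.70
~((S | ~T) | U) = 1 − 0.70 = 0.30
S & T = max(0, a+b−1) on (0.45, 0.85) = 0.30
P & T = max(0, a+b−1) on (0.84, 0.85) = 0.69
(S & T) & (P & T) = max(0, a+b−1) on (0.30, 0.69) = 0.00
~((S | ~T) | U) | ((S & T) & (P & T)) = min(1, a+b) on (0.30, 0.00) = 0.30
~(~((S | ~T) | U) | ((S & T) & (P & T))) = 1 − 0.30 = 0.70

0.70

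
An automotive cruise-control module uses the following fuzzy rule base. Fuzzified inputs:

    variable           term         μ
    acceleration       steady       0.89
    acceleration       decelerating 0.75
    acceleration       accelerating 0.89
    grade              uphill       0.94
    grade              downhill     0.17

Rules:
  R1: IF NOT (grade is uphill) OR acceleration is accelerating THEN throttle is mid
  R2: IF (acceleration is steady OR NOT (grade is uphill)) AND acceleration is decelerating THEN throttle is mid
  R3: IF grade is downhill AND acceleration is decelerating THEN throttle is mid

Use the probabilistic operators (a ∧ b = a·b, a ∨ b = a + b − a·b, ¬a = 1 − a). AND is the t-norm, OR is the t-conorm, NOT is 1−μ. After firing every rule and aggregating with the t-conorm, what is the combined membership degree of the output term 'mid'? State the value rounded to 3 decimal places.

R1: ¬uphill=1−0.94=0.06, accelerating=0.89; OR[a + b − a·b] → w = 0.8966
R2: (steady=0.89 OR ¬uphill=1−0.94=0.06) = 0.8966; AND[a·b] with decelerating=0.75 → w = 0.6724
R3: downhill=0.17, decelerating=0.75; AND[a·b] → w = 0.1275
Rules with consequent 'mid': {R1, R2, R3} → strengths 0.8966, 0.6724, 0.1275
Aggregate via t-conorm [a + b − a·b]: 0.9704

0.970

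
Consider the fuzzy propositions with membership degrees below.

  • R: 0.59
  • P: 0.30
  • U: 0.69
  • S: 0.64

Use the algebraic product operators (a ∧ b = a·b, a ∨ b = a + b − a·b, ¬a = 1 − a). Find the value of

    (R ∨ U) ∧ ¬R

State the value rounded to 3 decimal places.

R ∨ U = a + b − a·b on (0.5900, 0.6900) = 0.8729
¬R = 1 − 0.5900 = 0.4100
(R ∨ U) ∧ ¬R = a·b on (0.8729, 0.4100) = 0.3579

0.358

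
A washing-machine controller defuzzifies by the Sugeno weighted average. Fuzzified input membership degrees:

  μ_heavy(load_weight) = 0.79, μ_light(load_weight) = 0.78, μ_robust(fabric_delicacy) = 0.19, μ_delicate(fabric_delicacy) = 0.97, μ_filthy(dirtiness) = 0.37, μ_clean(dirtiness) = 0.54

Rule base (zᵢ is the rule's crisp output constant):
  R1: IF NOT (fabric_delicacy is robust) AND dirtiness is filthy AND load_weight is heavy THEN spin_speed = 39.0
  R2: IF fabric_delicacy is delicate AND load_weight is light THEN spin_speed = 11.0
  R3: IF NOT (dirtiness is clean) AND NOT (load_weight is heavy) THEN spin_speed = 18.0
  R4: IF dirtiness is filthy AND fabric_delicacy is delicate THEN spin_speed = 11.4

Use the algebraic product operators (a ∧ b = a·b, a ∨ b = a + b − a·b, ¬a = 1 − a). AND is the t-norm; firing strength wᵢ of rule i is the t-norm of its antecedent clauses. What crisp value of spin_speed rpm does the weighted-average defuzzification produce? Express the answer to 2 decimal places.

R1 (z=39.0): ¬robust=1−0.19=0.81, filthy=0.37, heavy=0.79; AND[a·b] → w = 0.2368
R2 (z=11.0): delicate=0.97, light=0.78; AND[a·b] → w = 0.7566
R3 (z=18.0): ¬clean=1−0.54=0.46, ¬heavy=1−0.79=0.21; AND[a·b] → w = 0.0966
R4 (z=11.4): filthy=0.37, delicate=0.97; AND[a·b] → w = 0.3589
Weighted average = (0.2368·39.0 + 0.7566·11.0 + 0.0966·18.0 + 0.3589·11.4) / (0.2368 + 0.7566 + 0.0966 + 0.3589)
  = 23.3866 / 1.4489 = 16.14

16.14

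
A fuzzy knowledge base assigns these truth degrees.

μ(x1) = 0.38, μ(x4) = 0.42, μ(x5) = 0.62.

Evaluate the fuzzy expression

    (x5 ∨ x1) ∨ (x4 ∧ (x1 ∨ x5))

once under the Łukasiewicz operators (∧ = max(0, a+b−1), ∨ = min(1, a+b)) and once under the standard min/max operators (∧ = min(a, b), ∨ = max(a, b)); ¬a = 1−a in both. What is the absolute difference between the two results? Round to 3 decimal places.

0.380

Under Łukasiewicz:
  x5 ∨ x1 = min(1, a+b) on (0.62, 0.38) = 1.00
  x1 ∨ x5 = min(1, a+b) on (0.38, 0.62) = 1.00
  x4 ∧ (x1 ∨ x5) = max(0, a+b−1) on (0.42, 1.00) = 0.42
  (x5 ∨ x1) ∨ (x4 ∧ (x1 ∨ x5)) = min(1, a+b) on (1.00, 0.42) = 1.00
  → value = 1.0000
Under standard min/max:
  x5 ∨ x1 = max(a, b) on (0.62, 0.38) = 0.62
  x1 ∨ x5 = max(a, b) on (0.38, 0.62) = 0.62
  x4 ∧ (x1 ∨ x5) = min(a, b) on (0.42, 0.62) = 0.42
  (x5 ∨ x1) ∨ (x4 ∧ (x1 ∨ x5)) = max(a, b) on (0.62, 0.42) = 0.62
  → value = 0.6200
|1.0000 − 0.6200| = 0.380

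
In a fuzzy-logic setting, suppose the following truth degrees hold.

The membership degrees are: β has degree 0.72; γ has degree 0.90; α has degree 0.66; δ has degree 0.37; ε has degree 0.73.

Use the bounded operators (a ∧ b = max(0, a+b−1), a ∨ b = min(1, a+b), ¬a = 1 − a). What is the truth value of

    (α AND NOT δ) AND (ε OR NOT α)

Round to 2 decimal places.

NOT δ = 1 − 0.37 = 0.63
α AND NOT δ = max(0, a+b−1) on (0.66, 0.63) = 0.29
NOT α = 1 − 0.66 = 0.34
ε OR NOT α = min(1, a+b) on (0.73, 0.34) = 1.00
(α AND NOT δ) AND (ε OR NOT α) = max(0, a+b−1) on (0.29, 1.00) = 0.29

0.29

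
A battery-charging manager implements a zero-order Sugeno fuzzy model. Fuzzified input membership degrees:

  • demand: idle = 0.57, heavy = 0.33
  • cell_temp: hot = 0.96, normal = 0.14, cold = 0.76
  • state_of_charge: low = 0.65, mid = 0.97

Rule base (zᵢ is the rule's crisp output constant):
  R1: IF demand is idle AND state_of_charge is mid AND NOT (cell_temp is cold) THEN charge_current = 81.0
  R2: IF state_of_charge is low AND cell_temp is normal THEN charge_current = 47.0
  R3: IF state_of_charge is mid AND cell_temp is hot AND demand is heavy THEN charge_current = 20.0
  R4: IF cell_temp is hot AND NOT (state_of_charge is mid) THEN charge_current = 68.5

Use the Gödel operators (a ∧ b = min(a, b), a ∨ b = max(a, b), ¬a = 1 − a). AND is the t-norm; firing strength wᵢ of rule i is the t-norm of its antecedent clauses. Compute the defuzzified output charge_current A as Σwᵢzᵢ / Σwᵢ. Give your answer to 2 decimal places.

R1 (z=81.0): idle=0.57, mid=0.97, ¬cold=1−0.76=0.24; AND[min(a, b)] → w = 0.24
R2 (z=47.0): low=0.65, normal=0.14; AND[min(a, b)] → w = 0.14
R3 (z=20.0): mid=0.97, hot=0.96, heavy=0.33; AND[min(a, b)] → w = 0.33
R4 (z=68.5): hot=0.96, ¬mid=1−0.97=0.03; AND[min(a, b)] → w = 0.03
Weighted average = (0.24·81.0 + 0.14·47.0 + 0.33·20.0 + 0.03·68.5) / (0.24 + 0.14 + 0.33 + 0.03)
  = 34.6750 / 0.7400 = 46.86

46.86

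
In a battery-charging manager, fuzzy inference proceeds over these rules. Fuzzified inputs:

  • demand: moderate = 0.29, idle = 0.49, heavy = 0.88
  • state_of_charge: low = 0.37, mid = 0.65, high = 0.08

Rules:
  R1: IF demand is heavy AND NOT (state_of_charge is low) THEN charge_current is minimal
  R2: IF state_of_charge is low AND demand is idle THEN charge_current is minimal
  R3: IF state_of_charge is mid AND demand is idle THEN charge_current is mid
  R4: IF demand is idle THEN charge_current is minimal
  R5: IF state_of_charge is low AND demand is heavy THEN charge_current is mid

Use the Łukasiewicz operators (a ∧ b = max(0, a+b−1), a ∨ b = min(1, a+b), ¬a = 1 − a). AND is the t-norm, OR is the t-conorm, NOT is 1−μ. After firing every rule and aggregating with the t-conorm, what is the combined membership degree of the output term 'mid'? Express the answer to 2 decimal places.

0.39

R1: heavy=0.88, ¬low=1−0.37=0.63; AND[max(0, a+b−1)] → w = 0.51
R2: low=0.37, idle=0.49; AND[max(0, a+b−1)] → w = 0.00
R3: mid=0.65, idle=0.49; AND[max(0, a+b−1)] → w = 0.14
R4: idle=0.49 → w = 0.49
R5: low=0.37, heavy=0.88; AND[max(0, a+b−1)] → w = 0.25
Rules with consequent 'mid': {R3, R5} → strengths 0.14, 0.25
Aggregate via t-conorm [min(1, a+b)]: 0.39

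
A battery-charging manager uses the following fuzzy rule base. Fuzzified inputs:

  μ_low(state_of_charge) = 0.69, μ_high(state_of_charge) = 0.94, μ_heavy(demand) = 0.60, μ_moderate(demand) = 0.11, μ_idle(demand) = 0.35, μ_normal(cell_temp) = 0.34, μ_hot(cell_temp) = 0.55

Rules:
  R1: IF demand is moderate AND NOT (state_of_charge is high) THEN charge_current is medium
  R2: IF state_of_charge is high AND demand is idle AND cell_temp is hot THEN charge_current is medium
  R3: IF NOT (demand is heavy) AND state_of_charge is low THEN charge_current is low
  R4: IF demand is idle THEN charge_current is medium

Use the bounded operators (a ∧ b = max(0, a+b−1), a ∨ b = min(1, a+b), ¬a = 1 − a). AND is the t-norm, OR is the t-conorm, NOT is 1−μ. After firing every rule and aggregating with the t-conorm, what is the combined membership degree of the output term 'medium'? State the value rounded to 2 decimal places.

R1: moderate=0.11, ¬high=1−0.94=0.06; AND[max(0, a+b−1)] → w = 0.00
R2: high=0.94, idle=0.35, hot=0.55; AND[max(0, a+b−1)] → w = 0.00
R3: ¬heavy=1−0.60=0.40, low=0.69; AND[max(0, a+b−1)] → w = 0.09
R4: idle=0.35 → w = 0.35
Rules with consequent 'medium': {R1, R2, R4} → strengths 0.00, 0.00, 0.35
Aggregate via t-conorm [min(1, a+b)]: 0.35

0.35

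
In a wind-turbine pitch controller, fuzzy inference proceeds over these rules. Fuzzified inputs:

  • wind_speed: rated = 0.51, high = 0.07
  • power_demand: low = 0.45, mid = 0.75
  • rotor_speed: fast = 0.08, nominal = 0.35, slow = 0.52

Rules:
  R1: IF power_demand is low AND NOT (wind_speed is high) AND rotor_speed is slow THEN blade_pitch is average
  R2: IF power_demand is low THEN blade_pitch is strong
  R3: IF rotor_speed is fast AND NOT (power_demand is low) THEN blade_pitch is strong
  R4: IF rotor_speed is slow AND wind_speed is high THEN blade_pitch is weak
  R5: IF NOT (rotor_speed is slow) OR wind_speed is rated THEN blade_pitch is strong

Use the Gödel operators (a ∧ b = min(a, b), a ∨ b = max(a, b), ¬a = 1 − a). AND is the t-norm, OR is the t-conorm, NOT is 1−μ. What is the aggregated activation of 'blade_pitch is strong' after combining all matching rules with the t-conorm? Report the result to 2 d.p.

0.51

R1: low=0.45, ¬high=1−0.07=0.93, slow=0.52; AND[min(a, b)] → w = 0.45
R2: low=0.45 → w = 0.45
R3: fast=0.08, ¬low=1−0.45=0.55; AND[min(a, b)] → w = 0.08
R4: slow=0.52, high=0.07; AND[min(a, b)] → w = 0.07
R5: ¬slow=1−0.52=0.48, rated=0.51; OR[max(a, b)] → w = 0.51
Rules with consequent 'strong': {R2, R3, R5} → strengths 0.45, 0.08, 0.51
Aggregate via t-conorm [max(a, b)]: 0.51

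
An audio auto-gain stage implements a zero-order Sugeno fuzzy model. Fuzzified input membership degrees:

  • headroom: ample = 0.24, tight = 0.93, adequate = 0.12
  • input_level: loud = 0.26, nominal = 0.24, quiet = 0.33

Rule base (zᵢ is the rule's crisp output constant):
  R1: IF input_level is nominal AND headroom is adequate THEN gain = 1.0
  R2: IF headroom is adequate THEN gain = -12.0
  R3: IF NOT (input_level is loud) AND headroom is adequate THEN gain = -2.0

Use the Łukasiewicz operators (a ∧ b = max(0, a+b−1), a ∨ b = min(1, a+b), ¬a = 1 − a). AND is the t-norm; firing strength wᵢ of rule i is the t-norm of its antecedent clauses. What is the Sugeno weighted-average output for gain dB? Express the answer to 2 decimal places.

R1 (z=1.0): nominal=0.24, adequate=0.12; AND[max(0, a+b−1)] → w = 0.00
R2 (z=-12.0): adequate=0.12 → w = 0.12
R3 (z=-2.0): ¬loud=1−0.26=0.74, adequate=0.12; AND[max(0, a+b−1)] → w = 0.00
Weighted average = (0.00·1.0 + 0.12·-12.0 + 0.00·-2.0) / (0.00 + 0.12 + 0.00)
  = -1.4400 / 0.1200 = -12.00

-12.00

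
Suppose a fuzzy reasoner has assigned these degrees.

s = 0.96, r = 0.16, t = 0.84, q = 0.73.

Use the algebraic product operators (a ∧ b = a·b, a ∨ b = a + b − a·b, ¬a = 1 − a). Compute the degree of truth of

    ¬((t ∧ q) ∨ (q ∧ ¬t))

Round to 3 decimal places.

t ∧ q = a·b on (0.8400, 0.7300) = 0.6132
¬t = 1 − 0.8400 = 0.1600
q ∧ ¬t = a·b on (0.7300, 0.1600) = 0.1168
(t ∧ q) ∨ (q ∧ ¬t) = a + b − a·b on (0.6132, 0.1168) = 0.6584
¬((t ∧ q) ∨ (q ∧ ¬t)) = 1 − 0.6584 = 0.3416

0.342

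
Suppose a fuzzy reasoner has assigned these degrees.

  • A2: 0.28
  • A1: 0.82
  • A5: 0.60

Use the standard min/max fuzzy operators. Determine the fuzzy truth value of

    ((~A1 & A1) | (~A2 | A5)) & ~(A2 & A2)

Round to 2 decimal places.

0.72

~A1 = 1 − 0.82 = 0.18
~A1 & A1 = min(a, b) on (0.18, 0.82) = 0.18
~A2 = 1 − 0.28 = 0.72
~A2 | A5 = max(a, b) on (0.72, 0.60) = 0.72
(~A1 & A1) | (~A2 | A5) = max(a, b) on (0.18, 0.72) = 0.72
A2 & A2 = min(a, b) on (0.28, 0.28) = 0.28
~(A2 & A2) = 1 − 0.28 = 0.72
((~A1 & A1) | (~A2 | A5)) & ~(A2 & A2) = min(a, b) on (0.72, 0.72) = 0.72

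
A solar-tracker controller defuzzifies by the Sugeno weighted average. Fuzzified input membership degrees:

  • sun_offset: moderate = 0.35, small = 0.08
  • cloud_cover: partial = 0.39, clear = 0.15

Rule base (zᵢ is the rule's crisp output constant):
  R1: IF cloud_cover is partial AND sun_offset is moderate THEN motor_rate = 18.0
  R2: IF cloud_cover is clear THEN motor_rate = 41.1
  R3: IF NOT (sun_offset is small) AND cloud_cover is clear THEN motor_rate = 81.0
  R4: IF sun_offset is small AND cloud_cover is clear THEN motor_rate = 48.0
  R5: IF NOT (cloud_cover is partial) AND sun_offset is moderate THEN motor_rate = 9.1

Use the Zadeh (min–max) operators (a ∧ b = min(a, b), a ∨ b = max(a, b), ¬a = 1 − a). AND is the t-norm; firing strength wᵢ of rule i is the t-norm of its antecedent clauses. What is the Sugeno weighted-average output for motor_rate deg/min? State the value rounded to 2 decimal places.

29.30

R1 (z=18.0): partial=0.39, moderate=0.35; AND[min(a, b)] → w = 0.35
R2 (z=41.1): clear=0.15 → w = 0.15
R3 (z=81.0): ¬small=1−0.08=0.92, clear=0.15; AND[min(a, b)] → w = 0.15
R4 (z=48.0): small=0.08, clear=0.15; AND[min(a, b)] → w = 0.08
R5 (z=9.1): ¬partial=1−0.39=0.61, moderate=0.35; AND[min(a, b)] → w = 0.35
Weighted average = (0.35·18.0 + 0.15·41.1 + 0.15·81.0 + 0.08·48.0 + 0.35·9.1) / (0.35 + 0.15 + 0.15 + 0.08 + 0.35)
  = 31.6400 / 1.0800 = 29.30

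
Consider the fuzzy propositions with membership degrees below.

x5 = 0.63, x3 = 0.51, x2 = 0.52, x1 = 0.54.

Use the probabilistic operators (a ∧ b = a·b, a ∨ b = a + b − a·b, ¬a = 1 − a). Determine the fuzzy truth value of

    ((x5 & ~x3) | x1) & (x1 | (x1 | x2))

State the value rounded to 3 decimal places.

0.613

~x3 = 1 − 0.5100 = 0.4900
x5 & ~x3 = a·b on (0.6300, 0.4900) = 0.3087
(x5 & ~x3) | x1 = a + b − a·b on (0.3087, 0.5400) = 0.6820
x1 | x2 = a + b − a·b on (0.5400, 0.5200) = 0.7792
x1 | (x1 | x2) = a + b − a·b on (0.5400, 0.7792) = 0.8984
((x5 & ~x3) | x1) & (x1 | (x1 | x2)) = a·b on (0.6820, 0.8984) = 0.6127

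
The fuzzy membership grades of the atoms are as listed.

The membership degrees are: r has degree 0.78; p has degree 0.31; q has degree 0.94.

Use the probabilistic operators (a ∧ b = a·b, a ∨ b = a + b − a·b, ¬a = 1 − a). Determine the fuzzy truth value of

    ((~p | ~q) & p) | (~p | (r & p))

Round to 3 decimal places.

0.817

~p = 1 − 0.3100 = 0.6900
~q = 1 − 0.9400 = 0.0600
~p | ~q = a + b − a·b on (0.6900, 0.0600) = 0.7086
(~p | ~q) & p = a·b on (0.7086, 0.3100) = 0.2197
~p = 1 − 0.3100 = 0.6900
r & p = a·b on (0.7800, 0.3100) = 0.2418
~p | (r & p) = a + b − a·b on (0.6900, 0.2418) = 0.7650
((~p | ~q) & p) | (~p | (r & p)) = a + b − a·b on (0.2197, 0.7650) = 0.8166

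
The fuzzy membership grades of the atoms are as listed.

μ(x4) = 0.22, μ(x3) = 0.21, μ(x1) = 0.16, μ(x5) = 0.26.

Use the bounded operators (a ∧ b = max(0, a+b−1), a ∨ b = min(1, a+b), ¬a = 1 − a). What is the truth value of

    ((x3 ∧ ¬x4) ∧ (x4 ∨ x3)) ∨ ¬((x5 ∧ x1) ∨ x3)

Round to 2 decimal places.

0.79

¬x4 = 1 − 0.22 = 0.78
x3 ∧ ¬x4 = max(0, a+b−1) on (0.21, 0.78) = 0.00
x4 ∨ x3 = min(1, a+b) on (0.22, 0.21) = 0.43
(x3 ∧ ¬x4) ∧ (x4 ∨ x3) = max(0, a+b−1) on (0.00, 0.43) = 0.00
x5 ∧ x1 = max(0, a+b−1) on (0.26, 0.16) = 0.00
(x5 ∧ x1) ∨ x3 = min(1, a+b) on (0.00, 0.21) = 0.21
¬((x5 ∧ x1) ∨ x3) = 1 − 0.21 = 0.79
((x3 ∧ ¬x4) ∧ (x4 ∨ x3)) ∨ ¬((x5 ∧ x1) ∨ x3) = min(1, a+b) on (0.00, 0.79) = 0.79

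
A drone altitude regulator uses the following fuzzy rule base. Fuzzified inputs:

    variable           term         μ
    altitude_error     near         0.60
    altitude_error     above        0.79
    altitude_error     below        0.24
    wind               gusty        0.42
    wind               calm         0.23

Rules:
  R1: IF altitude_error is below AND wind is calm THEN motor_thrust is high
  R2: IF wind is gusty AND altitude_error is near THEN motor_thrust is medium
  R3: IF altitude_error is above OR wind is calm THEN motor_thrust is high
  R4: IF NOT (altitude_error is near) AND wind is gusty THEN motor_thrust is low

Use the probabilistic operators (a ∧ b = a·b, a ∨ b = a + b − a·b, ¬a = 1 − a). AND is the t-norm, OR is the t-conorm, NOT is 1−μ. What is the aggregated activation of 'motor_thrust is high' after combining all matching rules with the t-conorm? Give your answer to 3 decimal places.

R1: below=0.24, calm=0.23; AND[a·b] → w = 0.0552
R2: gusty=0.42, near=0.60; AND[a·b] → w = 0.2520
R3: above=0.79, calm=0.23; OR[a + b − a·b] → w = 0.8383
R4: ¬near=1−0.60=0.40, gusty=0.42; AND[a·b] → w = 0.1680
Rules with consequent 'high': {R1, R3} → strengths 0.0552, 0.8383
Aggregate via t-conorm [a + b − a·b]: 0.8472

0.847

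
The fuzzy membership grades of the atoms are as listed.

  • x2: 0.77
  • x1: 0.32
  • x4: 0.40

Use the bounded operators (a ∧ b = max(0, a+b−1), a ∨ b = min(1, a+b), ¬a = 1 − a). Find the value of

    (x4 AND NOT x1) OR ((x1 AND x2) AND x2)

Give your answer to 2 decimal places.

0.08

NOT x1 = 1 − 0.32 = 0.68
x4 AND NOT x1 = max(0, a+b−1) on (0.40, 0.68) = 0.08
x1 AND x2 = max(0, a+b−1) on (0.32, 0.77) = 0.09
(x1 AND x2) AND x2 = max(0, a+b−1) on (0.09, 0.77) = 0.00
(x4 AND NOT x1) OR ((x1 AND x2) AND x2) = min(1, a+b) on (0.08, 0.00) = 0.08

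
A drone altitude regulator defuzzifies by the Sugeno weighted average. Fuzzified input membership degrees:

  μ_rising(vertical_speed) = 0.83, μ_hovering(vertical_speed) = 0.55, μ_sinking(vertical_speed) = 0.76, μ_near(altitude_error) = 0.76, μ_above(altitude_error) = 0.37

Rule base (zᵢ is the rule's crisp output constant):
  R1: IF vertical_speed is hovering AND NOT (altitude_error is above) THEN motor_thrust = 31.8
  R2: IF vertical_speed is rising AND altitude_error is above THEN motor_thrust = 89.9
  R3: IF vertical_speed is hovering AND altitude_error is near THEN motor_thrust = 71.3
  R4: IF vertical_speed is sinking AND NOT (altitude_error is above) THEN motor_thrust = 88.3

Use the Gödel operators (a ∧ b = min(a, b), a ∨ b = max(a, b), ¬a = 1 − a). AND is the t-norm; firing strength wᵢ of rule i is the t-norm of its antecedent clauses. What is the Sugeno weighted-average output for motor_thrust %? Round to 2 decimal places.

R1 (z=31.8): hovering=0.55, ¬above=1−0.37=0.63; AND[min(a, b)] → w = 0.55
R2 (z=89.9): rising=0.83, above=0.37; AND[min(a, b)] → w = 0.37
R3 (z=71.3): hovering=0.55, near=0.76; AND[min(a, b)] → w = 0.55
R4 (z=88.3): sinking=0.76, ¬above=1−0.37=0.63; AND[min(a, b)] → w = 0.63
Weighted average = (0.55·31.8 + 0.37·89.9 + 0.55·71.3 + 0.63·88.3) / (0.55 + 0.37 + 0.55 + 0.63)
  = 145.5970 / 2.1000 = 69.33

69.33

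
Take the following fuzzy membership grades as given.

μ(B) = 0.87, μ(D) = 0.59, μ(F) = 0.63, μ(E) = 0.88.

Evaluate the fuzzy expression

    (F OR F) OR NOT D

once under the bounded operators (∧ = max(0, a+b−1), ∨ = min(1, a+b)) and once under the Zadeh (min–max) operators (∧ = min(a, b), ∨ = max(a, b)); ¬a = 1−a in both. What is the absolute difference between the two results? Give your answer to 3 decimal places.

Under bounded:
  F OR F = min(1, a+b) on (0.63, 0.63) = 1.00
  NOT D = 1 − 0.59 = 0.41
  (F OR F) OR NOT D = min(1, a+b) on (1.00, 0.41) = 1.00
  → value = 1.0000
Under Zadeh (min–max):
  F OR F = max(a, b) on (0.63, 0.63) = 0.63
  NOT D = 1 − 0.59 = 0.41
  (F OR F) OR NOT D = max(a, b) on (0.63, 0.41) = 0.63
  → value = 0.6300
|1.0000 − 0.6300| = 0.370

0.370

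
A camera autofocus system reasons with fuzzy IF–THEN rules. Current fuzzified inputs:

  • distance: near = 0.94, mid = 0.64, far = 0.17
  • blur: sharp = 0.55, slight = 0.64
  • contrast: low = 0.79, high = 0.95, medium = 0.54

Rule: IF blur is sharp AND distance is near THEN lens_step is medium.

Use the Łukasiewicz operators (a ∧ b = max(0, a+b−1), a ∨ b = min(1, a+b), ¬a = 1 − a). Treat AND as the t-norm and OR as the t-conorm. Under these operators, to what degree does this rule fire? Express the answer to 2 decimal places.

0.49

firing strength: sharp=0.55, near=0.94; AND[max(0, a+b−1)] → w = 0.49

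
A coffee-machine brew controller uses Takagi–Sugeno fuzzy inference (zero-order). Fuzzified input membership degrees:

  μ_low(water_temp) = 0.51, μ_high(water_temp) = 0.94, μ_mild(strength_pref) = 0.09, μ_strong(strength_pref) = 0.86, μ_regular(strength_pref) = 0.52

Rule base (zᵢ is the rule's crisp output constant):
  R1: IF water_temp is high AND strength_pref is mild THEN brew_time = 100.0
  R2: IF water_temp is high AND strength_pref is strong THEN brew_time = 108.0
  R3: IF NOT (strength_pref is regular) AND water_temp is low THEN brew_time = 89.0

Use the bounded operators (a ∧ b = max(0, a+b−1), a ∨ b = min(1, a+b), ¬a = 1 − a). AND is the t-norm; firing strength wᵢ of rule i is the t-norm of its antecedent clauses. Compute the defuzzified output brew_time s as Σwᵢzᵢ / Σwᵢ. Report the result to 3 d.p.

107.711

R1 (z=100.0): high=0.94, mild=0.09; AND[max(0, a+b−1)] → w = 0.03
R2 (z=108.0): high=0.94, strong=0.86; AND[max(0, a+b−1)] → w = 0.80
R3 (z=89.0): ¬regular=1−0.52=0.48, low=0.51; AND[max(0, a+b−1)] → w = 0.00
Weighted average = (0.03·100.0 + 0.80·108.0 + 0.00·89.0) / (0.03 + 0.80 + 0.00)
  = 89.4000 / 0.8300 = 107.711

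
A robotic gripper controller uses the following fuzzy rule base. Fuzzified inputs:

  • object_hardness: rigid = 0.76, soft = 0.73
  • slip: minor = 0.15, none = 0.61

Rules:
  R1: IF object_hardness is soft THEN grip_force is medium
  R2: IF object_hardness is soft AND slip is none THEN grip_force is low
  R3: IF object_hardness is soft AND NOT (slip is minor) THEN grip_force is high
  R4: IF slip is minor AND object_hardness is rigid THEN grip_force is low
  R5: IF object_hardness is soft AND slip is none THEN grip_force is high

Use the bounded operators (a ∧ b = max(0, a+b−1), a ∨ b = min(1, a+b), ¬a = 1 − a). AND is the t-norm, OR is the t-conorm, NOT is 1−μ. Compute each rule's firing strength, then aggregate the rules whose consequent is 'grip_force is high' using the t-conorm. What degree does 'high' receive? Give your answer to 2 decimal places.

R1: soft=0.73 → w = 0.73
R2: soft=0.73, none=0.61; AND[max(0, a+b−1)] → w = 0.34
R3: soft=0.73, ¬minor=1−0.15=0.85; AND[max(0, a+b−1)] → w = 0.58
R4: minor=0.15, rigid=0.76; AND[max(0, a+b−1)] → w = 0.00
R5: soft=0.73, none=0.61; AND[max(0, a+b−1)] → w = 0.34
Rules with consequent 'high': {R3, R5} → strengths 0.58, 0.34
Aggregate via t-conorm [min(1, a+b)]: 0.92

0.92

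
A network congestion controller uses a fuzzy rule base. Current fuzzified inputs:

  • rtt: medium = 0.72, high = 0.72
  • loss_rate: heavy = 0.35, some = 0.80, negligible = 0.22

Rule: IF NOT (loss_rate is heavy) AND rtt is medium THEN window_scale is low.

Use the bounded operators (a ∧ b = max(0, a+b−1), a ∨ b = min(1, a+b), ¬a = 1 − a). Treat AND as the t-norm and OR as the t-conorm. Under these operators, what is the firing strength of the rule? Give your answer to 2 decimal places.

firing strength: ¬heavy=1−0.35=0.65, medium=0.72; AND[max(0, a+b−1)] → w = 0.37

0.37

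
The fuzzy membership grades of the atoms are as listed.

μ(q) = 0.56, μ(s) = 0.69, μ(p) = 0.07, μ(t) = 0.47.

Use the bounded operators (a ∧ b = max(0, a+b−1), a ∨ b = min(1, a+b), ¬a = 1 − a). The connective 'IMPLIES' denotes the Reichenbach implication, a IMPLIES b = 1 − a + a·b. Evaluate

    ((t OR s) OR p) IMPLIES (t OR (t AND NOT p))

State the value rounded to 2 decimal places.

0.87

t OR s = min(1, a+b) on (0.47, 0.69) = 1.00
(t OR s) OR p = min(1, a+b) on (1.00, 0.07) = 1.00
NOT p = 1 − 0.07 = 0.93
t AND NOT p = max(0, a+b−1) on (0.47, 0.93) = 0.40
t OR (t AND NOT p) = min(1, a+b) on (0.47, 0.40) = 0.87
((t OR s) OR p) IMPLIES (t OR (t AND NOT p))  [Reichenbach: 1 − a + a·b] with a=1.00, b=0.87 → 0.87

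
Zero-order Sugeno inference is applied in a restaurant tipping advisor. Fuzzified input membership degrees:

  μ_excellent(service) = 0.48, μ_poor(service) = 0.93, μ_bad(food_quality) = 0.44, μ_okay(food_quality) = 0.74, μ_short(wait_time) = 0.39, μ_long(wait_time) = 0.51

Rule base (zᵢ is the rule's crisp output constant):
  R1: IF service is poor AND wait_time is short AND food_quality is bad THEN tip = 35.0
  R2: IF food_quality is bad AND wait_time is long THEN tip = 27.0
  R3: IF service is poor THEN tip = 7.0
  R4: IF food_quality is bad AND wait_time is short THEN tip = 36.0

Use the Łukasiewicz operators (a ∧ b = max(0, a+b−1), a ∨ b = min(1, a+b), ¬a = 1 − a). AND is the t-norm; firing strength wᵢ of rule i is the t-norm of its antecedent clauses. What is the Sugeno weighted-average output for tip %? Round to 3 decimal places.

R1 (z=35.0): poor=0.93, short=0.39, bad=0.44; AND[max(0, a+b−1)] → w = 0.00
R2 (z=27.0): bad=0.44, long=0.51; AND[max(0, a+b−1)] → w = 0.00
R3 (z=7.0): poor=0.93 → w = 0.93
R4 (z=36.0): bad=0.44, short=0.39; AND[max(0, a+b−1)] → w = 0.00
Weighted average = (0.00·35.0 + 0.00·27.0 + 0.93·7.0 + 0.00·36.0) / (0.00 + 0.00 + 0.93 + 0.00)
  = 6.5100 / 0.9300 = 7.000

7.000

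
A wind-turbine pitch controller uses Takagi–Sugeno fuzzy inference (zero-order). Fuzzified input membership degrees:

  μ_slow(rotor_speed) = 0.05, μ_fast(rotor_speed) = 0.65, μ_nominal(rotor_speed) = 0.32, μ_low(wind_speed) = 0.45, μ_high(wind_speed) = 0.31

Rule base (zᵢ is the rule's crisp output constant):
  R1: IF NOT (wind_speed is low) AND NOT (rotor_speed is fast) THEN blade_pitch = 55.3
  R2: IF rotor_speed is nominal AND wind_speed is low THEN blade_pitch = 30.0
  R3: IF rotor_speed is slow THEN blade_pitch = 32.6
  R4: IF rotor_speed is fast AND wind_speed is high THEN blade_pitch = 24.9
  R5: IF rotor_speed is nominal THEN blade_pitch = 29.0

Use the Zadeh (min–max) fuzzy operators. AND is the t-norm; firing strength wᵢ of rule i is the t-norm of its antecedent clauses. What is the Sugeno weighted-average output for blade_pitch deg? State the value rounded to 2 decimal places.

R1 (z=55.3): ¬low=1−0.45=0.55, ¬fast=1−0.65=0.35; AND[min(a, b)] → w = 0.35
R2 (z=30.0): nominal=0.32, low=0.45; AND[min(a, b)] → w = 0.32
R3 (z=32.6): slow=0.05 → w = 0.05
R4 (z=24.9): fast=0.65, high=0.31; AND[min(a, b)] → w = 0.31
R5 (z=29.0): nominal=0.32 → w = 0.32
Weighted average = (0.35·55.3 + 0.32·30.0 + 0.05·32.6 + 0.31·24.9 + 0.32·29.0) / (0.35 + 0.32 + 0.05 + 0.31 + 0.32)
  = 47.5840 / 1.3500 = 35.25

35.25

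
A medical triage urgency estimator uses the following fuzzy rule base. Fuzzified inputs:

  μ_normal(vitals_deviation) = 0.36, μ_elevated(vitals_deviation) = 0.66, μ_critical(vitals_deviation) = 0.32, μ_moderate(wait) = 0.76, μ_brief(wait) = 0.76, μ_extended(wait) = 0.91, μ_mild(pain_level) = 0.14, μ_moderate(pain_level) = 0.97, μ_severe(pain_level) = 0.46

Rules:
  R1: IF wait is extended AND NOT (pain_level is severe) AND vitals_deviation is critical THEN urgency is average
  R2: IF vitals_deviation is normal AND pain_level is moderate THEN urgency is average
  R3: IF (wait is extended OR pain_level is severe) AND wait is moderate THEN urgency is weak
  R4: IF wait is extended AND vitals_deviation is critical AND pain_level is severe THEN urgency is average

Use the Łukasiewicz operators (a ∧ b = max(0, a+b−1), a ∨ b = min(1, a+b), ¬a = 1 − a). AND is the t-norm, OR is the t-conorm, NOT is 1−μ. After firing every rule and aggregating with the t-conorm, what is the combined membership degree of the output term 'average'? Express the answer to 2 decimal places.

R1: extended=0.91, ¬severe=1−0.46=0.54, critical=0.32; AND[max(0, a+b−1)] → w = 0.00
R2: normal=0.36, moderate=0.97; AND[max(0, a+b−1)] → w = 0.33
R3: (extended=0.91 OR severe=0.46) = 1.00; AND[max(0, a+b−1)] with moderate=0.76 → w = 0.76
R4: extended=0.91, critical=0.32, severe=0.46; AND[max(0, a+b−1)] → w = 0.00
Rules with consequent 'average': {R1, R2, R4} → strengths 0.00, 0.33, 0.00
Aggregate via t-conorm [min(1, a+b)]: 0.33

0.33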